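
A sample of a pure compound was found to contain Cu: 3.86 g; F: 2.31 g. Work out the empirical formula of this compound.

Cu: 3.86 g ÷ 63.55 g/mol = 0.06074 mol
F: 2.31 g ÷ 19.00 g/mol = 0.1216 mol
Smallest is Cu at 0.06074 mol; normalising gives Cu 1.000, F 2.002
Ratio ≈ 1:2, so the empirical formula is CuF2

CuF2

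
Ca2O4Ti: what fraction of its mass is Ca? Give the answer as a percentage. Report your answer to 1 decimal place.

Molar mass = 2(40.08) + 4(16.00) + 1(47.87) = 192.030 g/mol
Mass of Ca per mole = 2 × 40.08 = 80.160 g
% Ca = 80.160 / 192.030 × 100 = 41.7%

41.7%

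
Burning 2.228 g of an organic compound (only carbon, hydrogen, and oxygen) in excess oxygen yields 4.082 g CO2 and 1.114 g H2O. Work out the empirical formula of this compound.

C3H4O2

mol C = 4.082 / 44.01 = 0.09275; mass C = 0.09275 × 12.01 = 1.114 g
mol H = 2 × (1.114 / 18.02) = 0.1236; mass H = 0.1236 × 1.008 = 0.1246 g
mass O = 2.228 − (1.239) = 0.9894 g → mol O = 0.06184
Smallest is O at 0.06184 mol; normalising gives C 1.500, H 1.999, O 1.000
×2: C 3.00, H 4.00, O 2.00 → C3H4O2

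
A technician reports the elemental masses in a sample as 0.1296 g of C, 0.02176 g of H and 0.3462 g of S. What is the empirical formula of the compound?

n(C) = 0.1296/12.01 = 0.01079, n(H) = 0.02176/1.008 = 0.02159, n(S) = 0.3462/32.07 = 0.0108
Ratios (÷ 0.01079): C 1.000, H 2.000, S 1.000
Ratio ≈ 1:2:1, so the empirical formula is CH2S

CH2S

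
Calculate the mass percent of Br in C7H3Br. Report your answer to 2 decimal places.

Molar mass = 7(12.01) + 3(1.008) + 1(79.90) = 166.994 g/mol
Mass of Br per mole = 1 × 79.90 = 79.900 g
% Br = 79.900 / 166.994 × 100 = 47.85%

47.85%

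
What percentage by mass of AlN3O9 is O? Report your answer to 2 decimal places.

Molar mass = 1(26.98) + 3(14.01) + 9(16.00) = 213.010 g/mol
Mass of O per mole = 9 × 16.00 = 144.000 g
% O = 144.000 / 213.010 × 100 = 67.60%

67.60%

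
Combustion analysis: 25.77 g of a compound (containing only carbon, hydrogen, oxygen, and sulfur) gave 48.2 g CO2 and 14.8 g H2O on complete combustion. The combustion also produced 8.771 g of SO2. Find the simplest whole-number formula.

mol C = 48.2 / 44.01 = 1.095; mass C = 1.095 × 12.01 = 13.15 g
mol H = 2 × (14.8 / 18.02) = 1.643; mass H = 1.643 × 1.008 = 1.656 g
mol S = 8.771 / 64.07 = 0.1369; mass S = 4.390 g
mass O = 25.77 − (19.20) = 6.571 g → mol O = 0.4107
Smallest is S at 0.1369 mol; normalising gives C 8.000, H 11.999, O 3.000, S 1.000
≈ 8:12:3:1 → C8H12O3S

C8H12O3S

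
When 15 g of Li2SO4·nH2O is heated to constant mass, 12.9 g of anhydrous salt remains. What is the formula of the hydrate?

Li2SO4·H2O

Mass of water lost = 15 − 12.9 = 2.1 g → 2.1 / 18.02 = 0.1165 mol H2O
Molar mass of Li2SO4 = 109.95 g/mol → mol Li2SO4 = 12.9 / 109.95 = 0.1173
n = 0.1165 / 0.1173 = 0.99 ≈ 1 → Li2SO4·H2O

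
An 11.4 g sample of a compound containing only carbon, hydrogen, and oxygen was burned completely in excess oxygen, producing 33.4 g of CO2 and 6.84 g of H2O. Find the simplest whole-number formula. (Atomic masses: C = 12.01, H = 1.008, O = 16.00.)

mol C = 33.4 / 44.01 = 0.7589; mass C = 0.7589 × 12.01 = 9.115 g
mol H = 2 × (6.84 / 18.02) = 0.7592; mass H = 0.7592 × 1.008 = 0.7652 g
mass O = 11.4 − (9.880) = 1.520 g → mol O = 0.09501
Smallest is O at 0.09501 mol; normalising gives C 7.988, H 7.990, O 1.000
Ratio ≈ 8:8:1, so the empirical formula is C8H8O

C8H8O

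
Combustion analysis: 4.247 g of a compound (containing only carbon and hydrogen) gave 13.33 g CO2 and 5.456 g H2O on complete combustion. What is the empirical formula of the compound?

CH2

mol C = 13.33 / 44.01 = 0.3029; mass C = 0.3029 × 12.01 = 3.638 g
mol H = 2 × (5.456 / 18.02) = 0.6055; mass H = 0.6055 × 1.008 = 0.6104 g
Smallest is C at 0.3029 mol; normalising gives C 1.000, H 1.999
→ CH2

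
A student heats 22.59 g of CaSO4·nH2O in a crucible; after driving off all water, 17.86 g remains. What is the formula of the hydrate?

CaSO4·2H2O

Mass of water lost = 22.59 − 17.86 = 4.73 g → 4.73 / 18.02 = 0.2625 mol H2O
Molar mass of CaSO4 = 136.15 g/mol → mol CaSO4 = 17.86 / 136.15 = 0.1312
n = 0.2625 / 0.1312 = 2.00 ≈ 2 → CaSO4·2H2O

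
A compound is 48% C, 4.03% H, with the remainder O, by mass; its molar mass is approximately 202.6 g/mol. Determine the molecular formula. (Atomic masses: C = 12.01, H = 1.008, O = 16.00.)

C8H8O6

Assume 100 g: 48 g C, 4.03 g H, 47.97 g O.
C: 48 g ÷ 12.01 g/mol = 3.997 mol
H: 4.03 g ÷ 1.008 g/mol = 3.998 mol
O: 47.97 g ÷ 16.00 g/mol = 2.998 mol
Divide by the smallest (2.998 mol O): C 1.333, H 1.334, O 1.000
Multiply by 3: C 4.00, H 4.00, O 3.00 → C4H4O3
Empirical-formula mass = 100.07 g/mol
n = 202.6 / 100.07 = 2.02 ≈ 2
Molecular formula = (C4H4O3)×2 = C8H8O6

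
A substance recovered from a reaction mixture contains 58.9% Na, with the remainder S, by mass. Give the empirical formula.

Assume 100 g: 58.9 g Na, 41.1 g S.
n(Na) = 58.9/22.99 = 2.562, n(S) = 41.1/32.07 = 1.282
Divide by the smallest (1.282 mol S): Na 1.999, S 1.000
≈ 2:1 → Na2S

Na2S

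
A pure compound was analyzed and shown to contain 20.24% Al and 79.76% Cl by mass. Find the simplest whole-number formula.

Assume 100 g: 20.24 g Al, 79.76 g Cl.
n(Al) = 20.24/26.98 = 0.7502, n(Cl) = 79.76/35.45 = 2.25
Ratios (÷ 0.7502): Al 1.000, Cl 2.999
Ratio ≈ 1:3, so the empirical formula is AlCl3

AlCl3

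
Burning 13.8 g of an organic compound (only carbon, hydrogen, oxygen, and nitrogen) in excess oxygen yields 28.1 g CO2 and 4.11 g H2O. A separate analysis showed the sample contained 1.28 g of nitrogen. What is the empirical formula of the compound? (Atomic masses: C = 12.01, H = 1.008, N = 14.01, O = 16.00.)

mol C = 28.1 / 44.01 = 0.6385; mass C = 0.6385 × 12.01 = 7.668 g
mol H = 2 × (4.11 / 18.02) = 0.4562; mass H = 0.4562 × 1.008 = 0.4598 g
mol N = 1.28 / 14.01 = 0.09136
mass O = 13.8 − (9.408) = 4.392 g → mol O = 0.2745
Smallest is N at 0.09136 mol; normalising gives C 6.988, H 4.993, N 1.000, O 3.004
→ C7H5NO3

C7H5NO3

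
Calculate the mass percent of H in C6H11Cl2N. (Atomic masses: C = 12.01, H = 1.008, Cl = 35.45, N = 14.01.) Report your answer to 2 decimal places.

6.60%

Molar mass = 6(12.01) + 11(1.008) + 2(35.45) + 1(14.01) = 168.058 g/mol
Mass of H per mole = 11 × 1.008 = 11.088 g
% H = 11.088 / 168.058 × 100 = 6.60%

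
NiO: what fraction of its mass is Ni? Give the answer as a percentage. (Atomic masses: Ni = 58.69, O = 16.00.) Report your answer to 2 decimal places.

Molar mass = 1(58.69) + 1(16.00) = 74.690 g/mol
Mass of Ni per mole = 1 × 58.69 = 58.690 g
% Ni = 58.690 / 74.690 × 100 = 78.58%

78.58%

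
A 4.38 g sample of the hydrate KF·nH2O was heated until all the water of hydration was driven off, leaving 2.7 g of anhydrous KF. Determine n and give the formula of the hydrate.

Mass of water lost = 4.38 − 2.7 = 1.68 g → 1.68 / 18.02 = 0.09323 mol H2O
Molar mass of KF = 58.10 g/mol → mol KF = 2.7 / 58.10 = 0.04647
n = 0.09323 / 0.04647 = 2.01 ≈ 2 → KF·2H2O

KF·2H2O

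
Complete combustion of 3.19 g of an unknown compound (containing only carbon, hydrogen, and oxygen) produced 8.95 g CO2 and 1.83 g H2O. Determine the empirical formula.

C6H6O

mol C = 8.95 / 44.01 = 0.2034; mass C = 0.2034 × 12.01 = 2.442 g
mol H = 2 × (1.83 / 18.02) = 0.2031; mass H = 0.2031 × 1.008 = 0.2047 g
mass O = 3.19 − (2.647) = 0.5429 g → mol O = 0.03393
Ratios (÷ 0.03393): C 5.994, H 5.986, O 1.000
≈ 6:6:1 → C6H6O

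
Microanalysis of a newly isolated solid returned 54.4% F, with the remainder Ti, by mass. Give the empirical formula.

Assume 100 g: 54.4 g F, 45.6 g Ti.
Moles — F: 54.4 / 19.00 = 2.863 mol; Ti: 45.6 / 47.87 = 0.9526 mol
Ratios (÷ 0.9526): F 3.006, Ti 1.000
≈ 3:1 → F3Ti

F3Ti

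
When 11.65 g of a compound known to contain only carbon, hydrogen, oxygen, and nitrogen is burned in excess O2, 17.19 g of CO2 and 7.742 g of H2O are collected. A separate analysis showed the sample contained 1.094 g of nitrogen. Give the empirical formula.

C5H11NO4

mol C = 17.19 / 44.01 = 0.3906; mass C = 0.3906 × 12.01 = 4.691 g
mol H = 2 × (7.742 / 18.02) = 0.8593; mass H = 0.8593 × 1.008 = 0.8661 g
mol N = 1.094 / 14.01 = 0.07809
mass O = 11.65 − (6.651) = 4.999 g → mol O = 0.3124
Smallest is N at 0.07809 mol; normalising gives C 5.002, H 11.004, N 1.000, O 4.001
Ratio ≈ 5:11:1:4, so the empirical formula is C5H11NO4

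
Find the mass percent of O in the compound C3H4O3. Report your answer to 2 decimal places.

Molar mass = 3(12.01) + 4(1.008) + 3(16.00) = 88.062 g/mol
Mass of O per mole = 3 × 16.00 = 48.000 g
% O = 48.000 / 88.062 × 100 = 54.51%

54.51%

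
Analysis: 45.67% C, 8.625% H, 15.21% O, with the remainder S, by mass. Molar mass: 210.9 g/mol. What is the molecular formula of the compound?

C8H18O2S2

Assume 100 g: 45.67 g C, 8.625 g H, 15.21 g O, 30.495 g S.
n(C) = 45.67/12.01 = 3.803, n(H) = 8.625/1.008 = 8.557, n(O) = 15.21/16.00 = 0.9506, n(S) = 30.495/32.07 = 0.9509
Divide by the smallest (0.9506 mol O): C 4.000, H 9.001, O 1.000, S 1.000
≈ 4:9:1:1 → C4H9OS
Empirical-formula mass = 105.18 g/mol
n = 210.9 / 105.18 = 2.01 ≈ 2
Molecular formula = (C4H9OS)×2 = C8H18O2S2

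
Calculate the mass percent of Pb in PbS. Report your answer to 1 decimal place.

86.6%

Molar mass = 1(207.2) + 1(32.07) = 239.270 g/mol
Mass of Pb per mole = 1 × 207.2 = 207.200 g
% Pb = 207.200 / 239.270 × 100 = 86.6%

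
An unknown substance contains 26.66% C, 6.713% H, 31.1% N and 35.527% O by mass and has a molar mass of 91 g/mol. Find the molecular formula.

Assume 100 g: 26.66 g C, 6.713 g H, 31.1 g N, 35.527 g O.
n(C) = 26.66/12.01 = 2.22, n(H) = 6.713/1.008 = 6.66, n(N) = 31.1/14.01 = 2.22, n(O) = 35.527/16.00 = 2.22
Ratios (÷ 2.22): C 1.000, H 3.000, N 1.000, O 1.000
Ratio ≈ 1:3:1:1, so the empirical formula is CH3NO
Empirical-formula mass = 45.04 g/mol
n = 91 / 45.04 = 2.02 ≈ 2
Molecular formula = (CH3NO)×2 = C2H6N2O2

C2H6N2O2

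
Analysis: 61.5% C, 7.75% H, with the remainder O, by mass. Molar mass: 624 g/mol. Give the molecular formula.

Assume 100 g: 61.5 g C, 7.75 g H, 30.75 g O.
C: 61.5 g ÷ 12.01 g/mol = 5.121 mol
H: 7.75 g ÷ 1.008 g/mol = 7.688 mol
O: 30.75 g ÷ 16.00 g/mol = 1.922 mol
Divide by the smallest (1.922 mol O): C 2.664, H 4.001, O 1.000
Scaling by 3: C 7.99, H 12.00, O 3.00 → C8H12O3
Empirical-formula mass = 156.18 g/mol
n = 624 / 156.18 = 4.00 ≈ 4
Molecular formula = (C8H12O3)×4 = C32H48O12

C32H48O12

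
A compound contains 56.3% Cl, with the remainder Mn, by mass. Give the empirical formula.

Cl2Mn

Assume 100 g: 56.3 g Cl, 43.7 g Mn.
Cl: 56.3 g ÷ 35.45 g/mol = 1.588 mol
Mn: 43.7 g ÷ 54.94 g/mol = 0.7954 mol
Divide by the smallest (0.7954 mol Mn): Cl 1.997, Mn 1.000
≈ 2:1 → Cl2Mn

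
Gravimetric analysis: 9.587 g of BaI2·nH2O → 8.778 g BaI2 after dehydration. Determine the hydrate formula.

BaI2·2H2O

Mass of water lost = 9.587 − 8.778 = 0.809 g → 0.809 / 18.02 = 0.04489 mol H2O
Molar mass of BaI2 = 391.13 g/mol → mol BaI2 = 8.778 / 391.13 = 0.02244
n = 0.04489 / 0.02244 = 2.00 ≈ 2 → BaI2·2H2O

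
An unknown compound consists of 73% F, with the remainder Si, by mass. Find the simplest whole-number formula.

F4Si

Assume 100 g: 73 g F, 27 g Si.
Moles — F: 73 / 19.00 = 3.842 mol; Si: 27 / 28.09 = 0.9612 mol
Ratios (÷ 0.9612): F 3.997, Si 1.000
≈ 4:1 → F4Si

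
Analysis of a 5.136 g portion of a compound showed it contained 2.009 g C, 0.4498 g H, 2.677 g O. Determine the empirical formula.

C3H8O3

n(C) = 2.009/12.01 = 0.1673, n(H) = 0.4498/1.008 = 0.4462, n(O) = 2.677/16.00 = 0.1673
Divide by the smallest (0.1673 mol C): C 1.000, H 2.668, O 1.000
×3: C 3.00, H 8.00, O 3.00 → C3H8O3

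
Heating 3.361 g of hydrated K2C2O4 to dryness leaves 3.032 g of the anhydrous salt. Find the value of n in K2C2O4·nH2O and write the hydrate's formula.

K2C2O4·H2O

Mass of water lost = 3.361 − 3.032 = 0.329 g → 0.329 / 18.02 = 0.01826 mol H2O
Molar mass of K2C2O4 = 166.22 g/mol → mol K2C2O4 = 3.032 / 166.22 = 0.01824
n = 0.01826 / 0.01824 = 1.00 ≈ 1 → K2C2O4·H2O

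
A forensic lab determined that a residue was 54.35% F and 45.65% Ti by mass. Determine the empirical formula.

F3Ti

Assume 100 g: 54.35 g F, 45.65 g Ti.
F: 54.35 g ÷ 19.00 g/mol = 2.861 mol
Ti: 45.65 g ÷ 47.87 g/mol = 0.9536 mol
Smallest is Ti at 0.9536 mol; normalising gives F 3.000, Ti 1.000
→ F3Ti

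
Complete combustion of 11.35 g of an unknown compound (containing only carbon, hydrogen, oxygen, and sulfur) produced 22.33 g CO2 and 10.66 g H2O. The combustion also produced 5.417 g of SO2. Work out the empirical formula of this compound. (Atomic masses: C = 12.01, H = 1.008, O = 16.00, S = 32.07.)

mol C = 22.33 / 44.01 = 0.5074; mass C = 0.5074 × 12.01 = 6.094 g
mol H = 2 × (10.66 / 18.02) = 1.183; mass H = 1.183 × 1.008 = 1.193 g
mol S = 5.417 / 64.07 = 0.08455; mass S = 2.711 g
mass O = 11.35 − (9.998) = 1.352 g → mol O = 0.08452
Divide by the smallest (0.08452 mol O): C 6.003, H 13.999, O 1.000, S 1.000
≈ 6:14:1:1 → C6H14OS

C6H14OS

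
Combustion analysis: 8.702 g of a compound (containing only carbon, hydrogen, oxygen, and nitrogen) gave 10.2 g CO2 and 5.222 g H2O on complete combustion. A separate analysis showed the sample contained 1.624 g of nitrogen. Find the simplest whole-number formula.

C2H5NO2

mol C = 10.2 / 44.01 = 0.2318; mass C = 0.2318 × 12.01 = 2.784 g
mol H = 2 × (5.222 / 18.02) = 0.5796; mass H = 0.5796 × 1.008 = 0.5842 g
mol N = 1.624 / 14.01 = 0.1159
mass O = 8.702 − (4.992) = 3.710 g → mol O = 0.2319
Smallest is N at 0.1159 mol; normalising gives C 1.999, H 5.000, N 1.000, O 2.001
Ratio ≈ 2:5:1:2, so the empirical formula is C2H5NO2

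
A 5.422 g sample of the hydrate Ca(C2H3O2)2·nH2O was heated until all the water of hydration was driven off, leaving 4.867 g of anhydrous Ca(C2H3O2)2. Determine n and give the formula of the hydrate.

Ca(C2H3O2)2·H2O

Mass of water lost = 5.422 − 4.867 = 0.555 g → 0.555 / 18.02 = 0.0308 mol H2O
Molar mass of Ca(C2H3O2)2 = 158.17 g/mol → mol Ca(C2H3O2)2 = 4.867 / 158.17 = 0.03077
n = 0.0308 / 0.03077 = 1.00 ≈ 1 → Ca(C2H3O2)2·H2O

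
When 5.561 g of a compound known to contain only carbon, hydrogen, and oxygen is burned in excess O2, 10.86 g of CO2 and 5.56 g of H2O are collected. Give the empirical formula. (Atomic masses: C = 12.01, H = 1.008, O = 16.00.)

mol C = 10.86 / 44.01 = 0.2468; mass C = 0.2468 × 12.01 = 2.964 g
mol H = 2 × (5.56 / 18.02) = 0.6171; mass H = 0.6171 × 1.008 = 0.6220 g
mass O = 5.561 − (3.586) = 1.975 g → mol O = 0.1235
Smallest is O at 0.1235 mol; normalising gives C 1.999, H 4.998, O 1.000
≈ 2:5:1 → C2H5O

C2H5O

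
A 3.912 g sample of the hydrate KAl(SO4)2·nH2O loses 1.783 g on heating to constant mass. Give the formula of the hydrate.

Mass of anhydrous KAl(SO4)2 = 3.912 − 1.783 = 2.129 g
mol H2O = 1.783 / 18.02 = 0.09895
Molar mass of KAl(SO4)2 = 258.22 g/mol → mol KAl(SO4)2 = 2.129 / 258.22 = 0.008245
n = 0.09895 / 0.008245 = 12.00 ≈ 12 → KAl(SO4)2·12H2O

KAl(SO4)2·12H2O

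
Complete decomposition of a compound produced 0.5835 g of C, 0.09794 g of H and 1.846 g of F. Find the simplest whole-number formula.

Moles — C: 0.5835 / 12.01 = 0.04858 mol; H: 0.09794 / 1.008 = 0.09716 mol; F: 1.846 / 19.00 = 0.09716 mol
Ratios (÷ 0.04858): C 1.000, H 2.000, F 2.000
Ratio ≈ 1:2:2, so the empirical formula is CH2F2

CH2F2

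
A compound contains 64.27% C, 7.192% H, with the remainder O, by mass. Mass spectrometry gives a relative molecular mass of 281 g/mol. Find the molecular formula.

C15H20O5

Assume 100 g: 64.27 g C, 7.192 g H, 28.538 g O.
n(C) = 64.27/12.01 = 5.351, n(H) = 7.192/1.008 = 7.135, n(O) = 28.538/16.00 = 1.784
Smallest is O at 1.784 mol; normalising gives C 3.000, H 4.000, O 1.000
Ratio ≈ 3:4:1, so the empirical formula is C3H4O
Empirical-formula mass = 56.06 g/mol
n = 281 / 56.06 = 5.01 ≈ 5
Molecular formula = (C3H4O)×5 = C15H20O5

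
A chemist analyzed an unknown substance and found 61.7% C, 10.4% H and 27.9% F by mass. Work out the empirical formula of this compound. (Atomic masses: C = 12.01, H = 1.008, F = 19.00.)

Assume 100 g: 61.7 g C, 10.4 g H, 27.9 g F.
n(C) = 61.7/12.01 = 5.137, n(H) = 10.4/1.008 = 10.32, n(F) = 27.9/19.00 = 1.468
Smallest is F at 1.468 mol; normalising gives C 3.499, H 7.026, F 1.000
×2: C 7.00, H 14.05, F 2.00 → C7H14F2

C7H14F2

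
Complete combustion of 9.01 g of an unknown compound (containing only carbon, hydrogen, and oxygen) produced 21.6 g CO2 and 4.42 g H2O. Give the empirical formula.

C3H3O

mol C = 21.6 / 44.01 = 0.4908; mass C = 0.4908 × 12.01 = 5.894 g
mol H = 2 × (4.42 / 18.02) = 0.4906; mass H = 0.4906 × 1.008 = 0.4945 g
mass O = 9.01 − (6.389) = 2.621 g → mol O = 0.1638
Ratios (÷ 0.1638): C 2.996, H 2.995, O 1.000
≈ 3:3:1 → C3H3O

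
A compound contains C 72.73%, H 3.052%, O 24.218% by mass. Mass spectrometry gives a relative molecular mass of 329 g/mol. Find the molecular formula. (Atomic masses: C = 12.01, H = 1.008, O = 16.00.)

C20H10O5

Assume 100 g: 72.73 g C, 3.052 g H, 24.218 g O.
C: 72.73 g ÷ 12.01 g/mol = 6.056 mol
H: 3.052 g ÷ 1.008 g/mol = 3.028 mol
O: 24.218 g ÷ 16.00 g/mol = 1.514 mol
Ratios (÷ 1.514): C 4.001, H 2.000, O 1.000
≈ 4:2:1 → C4H2O
Empirical-formula mass = 66.06 g/mol
n = 329 / 66.06 = 4.98 ≈ 5
Molecular formula = (C4H2O)×5 = C20H10O5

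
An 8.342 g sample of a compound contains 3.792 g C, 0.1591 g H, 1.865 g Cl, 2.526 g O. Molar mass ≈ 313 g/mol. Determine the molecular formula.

Moles — C: 3.792 / 12.01 = 0.3157 mol; H: 0.1591 / 1.008 = 0.1578 mol; Cl: 1.865 / 35.45 = 0.05261 mol; O: 2.526 / 16.00 = 0.1579 mol
Smallest is Cl at 0.05261 mol; normalising gives C 6.002, H 3.000, Cl 1.000, O 3.001
≈ 6:3:1:3 → C6H3ClO3
Empirical-formula mass = 158.53 g/mol
n = 313 / 158.53 = 1.97 ≈ 2
Molecular formula = (C6H3ClO3)×2 = C12H6Cl2O6

C12H6Cl2O6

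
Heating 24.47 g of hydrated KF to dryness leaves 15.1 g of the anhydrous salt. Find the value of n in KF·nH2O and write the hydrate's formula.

Mass of water lost = 24.47 − 15.1 = 9.37 g → 9.37 / 18.02 = 0.52 mol H2O
Molar mass of KF = 58.10 g/mol → mol KF = 15.1 / 58.10 = 0.2599
n = 0.52 / 0.2599 = 2.00 ≈ 2 → KF·2H2O

KF·2H2O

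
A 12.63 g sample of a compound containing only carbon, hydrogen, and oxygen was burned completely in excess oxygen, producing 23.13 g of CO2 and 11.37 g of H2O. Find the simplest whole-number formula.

mol C = 23.13 / 44.01 = 0.5256; mass C = 0.5256 × 12.01 = 6.312 g
mol H = 2 × (11.37 / 18.02) = 1.262; mass H = 1.262 × 1.008 = 1.272 g
mass O = 12.63 − (7.584) = 5.046 g → mol O = 0.3154
Divide by the smallest (0.3154 mol O): C 1.666, H 4.001, O 1.000
×3: C 5.00, H 12.00, O 3.00 → C5H12O3

C5H12O3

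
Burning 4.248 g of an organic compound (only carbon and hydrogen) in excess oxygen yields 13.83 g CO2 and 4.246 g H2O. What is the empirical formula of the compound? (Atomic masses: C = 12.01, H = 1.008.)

C2H3

mol C = 13.83 / 44.01 = 0.3142; mass C = 0.3142 × 12.01 = 3.774 g
mol H = 2 × (4.246 / 18.02) = 0.4713; mass H = 0.4713 × 1.008 = 0.4750 g
Smallest is C at 0.3142 mol; normalising gives C 1.000, H 1.500
Scaling by 2: C 2.00, H 3.00 → C2H3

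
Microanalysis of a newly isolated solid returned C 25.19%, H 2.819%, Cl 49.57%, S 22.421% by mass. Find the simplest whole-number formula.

C3H4Cl2S

Assume 100 g: 25.19 g C, 2.819 g H, 49.57 g Cl, 22.421 g S.
n(C) = 25.19/12.01 = 2.097, n(H) = 2.819/1.008 = 2.797, n(Cl) = 49.57/35.45 = 1.398, n(S) = 22.421/32.07 = 0.6991
Smallest is S at 0.6991 mol; normalising gives C 3.000, H 4.000, Cl 2.000, S 1.000
→ C3H4Cl2S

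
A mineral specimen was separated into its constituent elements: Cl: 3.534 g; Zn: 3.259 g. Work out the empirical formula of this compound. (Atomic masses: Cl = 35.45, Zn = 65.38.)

Cl2Zn

n(Cl) = 3.534/35.45 = 0.09969, n(Zn) = 3.259/65.38 = 0.04985
Smallest is Zn at 0.04985 mol; normalising gives Cl 2.000, Zn 1.000
Ratio ≈ 2:1, so the empirical formula is Cl2Zn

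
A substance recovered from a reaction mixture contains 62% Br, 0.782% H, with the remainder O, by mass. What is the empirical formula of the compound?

Assume 100 g: 62 g Br, 0.782 g H, 37.22 g O.
Br: 62 g ÷ 79.90 g/mol = 0.776 mol
H: 0.782 g ÷ 1.008 g/mol = 0.7758 mol
O: 37.22 g ÷ 16.00 g/mol = 2.326 mol
Divide by the smallest (0.7758 mol H): Br 1.000, H 1.000, O 2.999
≈ 1:1:3 → BrHO3

BrHO3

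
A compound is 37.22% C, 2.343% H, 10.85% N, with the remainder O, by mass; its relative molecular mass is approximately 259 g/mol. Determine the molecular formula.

Assume 100 g: 37.22 g C, 2.343 g H, 10.85 g N, 49.587 g O.
Moles — C: 37.22 / 12.01 = 3.099 mol; H: 2.343 / 1.008 = 2.324 mol; N: 10.85 / 14.01 = 0.7744 mol; O: 49.587 / 16.00 = 3.099 mol
Smallest is N at 0.7744 mol; normalising gives C 4.002, H 3.001, N 1.000, O 4.002
→ C4H3NO4
Empirical-formula mass = 129.07 g/mol
n = 259 / 129.07 = 2.01 ≈ 2
Molecular formula = (C4H3NO4)×2 = C8H6N2O8

C8H6N2O8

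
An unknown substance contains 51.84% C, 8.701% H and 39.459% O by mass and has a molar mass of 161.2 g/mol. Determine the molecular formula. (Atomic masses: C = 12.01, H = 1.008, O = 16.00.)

Assume 100 g: 51.84 g C, 8.701 g H, 39.459 g O.
Moles — C: 51.84 / 12.01 = 4.316 mol; H: 8.701 / 1.008 = 8.632 mol; O: 39.459 / 16.00 = 2.466 mol
Ratios (÷ 2.466): C 1.750, H 3.500, O 1.000
Scaling by 4: C 7.00, H 14.00, O 4.00 → C7H14O4
Empirical-formula mass = 162.18 g/mol
n = 161.2 / 162.18 = 0.99 ≈ 1
Molecular formula = empirical formula = C7H14O4

C7H14O4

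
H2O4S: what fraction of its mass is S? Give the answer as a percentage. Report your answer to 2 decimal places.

Molar mass = 2(1.008) + 4(16.00) + 1(32.07) = 98.086 g/mol
Mass of S per mole = 1 × 32.07 = 32.070 g
% S = 32.070 / 98.086 × 100 = 32.70%

32.70%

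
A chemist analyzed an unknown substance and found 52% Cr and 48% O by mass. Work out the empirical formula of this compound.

CrO3

Assume 100 g: 52 g Cr, 48 g O.
n(Cr) = 52/52.00 = 1, n(O) = 48/16.00 = 3
Smallest is Cr at 1 mol; normalising gives Cr 1.000, O 3.000
≈ 1:3 → CrO3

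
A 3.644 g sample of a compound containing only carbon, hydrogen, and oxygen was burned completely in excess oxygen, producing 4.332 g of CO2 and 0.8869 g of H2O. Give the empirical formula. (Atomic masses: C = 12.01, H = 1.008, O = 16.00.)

C2H2O3

mol C = 4.332 / 44.01 = 0.09843; mass C = 0.09843 × 12.01 = 1.182 g
mol H = 2 × (0.8869 / 18.02) = 0.09844; mass H = 0.09844 × 1.008 = 0.09922 g
mass O = 3.644 − (1.281) = 2.363 g → mol O = 0.1477
Smallest is C at 0.09843 mol; normalising gives C 1.000, H 1.000, O 1.500
Scaling by 2: C 2.00, H 2.00, O 3.00 → C2H2O3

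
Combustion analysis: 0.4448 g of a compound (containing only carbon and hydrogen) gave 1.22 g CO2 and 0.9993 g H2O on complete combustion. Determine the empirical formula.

mol C = 1.22 / 44.01 = 0.02772; mass C = 0.02772 × 12.01 = 0.3329 g
mol H = 2 × (0.9993 / 18.02) = 0.1109; mass H = 0.1109 × 1.008 = 0.1118 g
Ratios (÷ 0.02772): C 1.000, H 4.001
≈ 1:4 → CH4

CH4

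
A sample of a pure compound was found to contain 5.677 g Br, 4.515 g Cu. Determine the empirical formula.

Moles — Br: 5.677 / 79.90 = 0.07105 mol; Cu: 4.515 / 63.55 = 0.07105 mol
Ratios (÷ 0.07105): Br 1.000, Cu 1.000
Ratio ≈ 1:1, so the empirical formula is BrCu

BrCu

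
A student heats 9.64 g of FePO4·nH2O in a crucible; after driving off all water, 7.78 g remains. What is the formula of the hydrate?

Mass of water lost = 9.64 − 7.78 = 1.86 g → 1.86 / 18.02 = 0.1032 mol H2O
Molar mass of FePO4 = 150.82 g/mol → mol FePO4 = 7.78 / 150.82 = 0.05158
n = 0.1032 / 0.05158 = 2.00 ≈ 2 → FePO4·2H2O

FePO4·2H2O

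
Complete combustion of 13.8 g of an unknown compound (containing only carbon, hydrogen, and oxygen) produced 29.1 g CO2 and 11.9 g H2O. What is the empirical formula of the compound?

mol C = 29.1 / 44.01 = 0.6612; mass C = 0.6612 × 12.01 = 7.941 g
mol H = 2 × (11.9 / 18.02) = 1.321; mass H = 1.321 × 1.008 = 1.331 g
mass O = 13.8 − (9.272) = 4.528 g → mol O = 0.2830
Smallest is O at 0.283 mol; normalising gives C 2.337, H 4.667, O 1.000
Scaling by 3: C 7.01, H 14.00, O 3.00 → C7H14O3

C7H14O3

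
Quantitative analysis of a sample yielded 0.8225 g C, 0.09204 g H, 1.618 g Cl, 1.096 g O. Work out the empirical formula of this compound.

C3H4Cl2O3

n(C) = 0.8225/12.01 = 0.06848, n(H) = 0.09204/1.008 = 0.09131, n(Cl) = 1.618/35.45 = 0.04564, n(O) = 1.096/16.00 = 0.0685
Divide by the smallest (0.04564 mol Cl): C 1.500, H 2.001, Cl 1.000, O 1.501
×2: C 3.00, H 4.00, Cl 2.00, O 3.00 → C3H4Cl2O3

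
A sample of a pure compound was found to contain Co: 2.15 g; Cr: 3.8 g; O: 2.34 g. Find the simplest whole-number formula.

n(Co) = 2.15/58.93 = 0.03648, n(Cr) = 3.8/52.00 = 0.07308, n(O) = 2.34/16.00 = 0.1462
Smallest is Co at 0.03648 mol; normalising gives Co 1.000, Cr 2.003, O 4.009
Ratio ≈ 1:2:4, so the empirical formula is CoCr2O4

CoCr2O4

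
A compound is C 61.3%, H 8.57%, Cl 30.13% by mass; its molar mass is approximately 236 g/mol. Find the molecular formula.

C12H20Cl2

Assume 100 g: 61.3 g C, 8.57 g H, 30.13 g Cl.
C: 61.3 g ÷ 12.01 g/mol = 5.104 mol
H: 8.57 g ÷ 1.008 g/mol = 8.502 mol
Cl: 30.13 g ÷ 35.45 g/mol = 0.8499 mol
Smallest is Cl at 0.8499 mol; normalising gives C 6.005, H 10.003, Cl 1.000
→ C6H10Cl
Empirical-formula mass = 117.59 g/mol
n = 236 / 117.59 = 2.01 ≈ 2
Molecular formula = (C6H10Cl)×2 = C12H20Cl2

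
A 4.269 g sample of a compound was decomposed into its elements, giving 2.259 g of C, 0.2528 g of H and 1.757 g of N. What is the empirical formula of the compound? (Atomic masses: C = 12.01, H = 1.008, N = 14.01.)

C: 2.259 g ÷ 12.01 g/mol = 0.1881 mol
H: 0.2528 g ÷ 1.008 g/mol = 0.2508 mol
N: 1.757 g ÷ 14.01 g/mol = 0.1254 mol
Ratios (÷ 0.1254): C 1.500, H 2.000, N 1.000
Scaling by 2: C 3.00, H 4.00, N 2.00 → C3H4N2

C3H4N2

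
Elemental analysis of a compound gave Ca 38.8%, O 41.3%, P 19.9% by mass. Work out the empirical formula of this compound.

Assume 100 g: 38.8 g Ca, 41.3 g O, 19.9 g P.
Ca: 38.8 g ÷ 40.08 g/mol = 0.9681 mol
O: 41.3 g ÷ 16.00 g/mol = 2.581 mol
P: 19.9 g ÷ 30.97 g/mol = 0.6426 mol
Smallest is P at 0.6426 mol; normalising gives Ca 1.507, O 4.017, P 1.000
Multiply by 2: Ca 3.01, O 8.03, P 2.00 → Ca3O8P2

Ca3O8P2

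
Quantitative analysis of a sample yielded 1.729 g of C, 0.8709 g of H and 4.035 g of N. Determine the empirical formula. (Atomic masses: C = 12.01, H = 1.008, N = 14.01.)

CH6N2

Moles — C: 1.729 / 12.01 = 0.144 mol; H: 0.8709 / 1.008 = 0.864 mol; N: 4.035 / 14.01 = 0.288 mol
Divide by the smallest (0.144 mol C): C 1.000, H 6.001, N 2.001
Ratio ≈ 1:6:2, so the empirical formula is CH6N2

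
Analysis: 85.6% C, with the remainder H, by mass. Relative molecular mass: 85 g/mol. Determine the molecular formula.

Assume 100 g: 85.6 g C, 14.4 g H.
C: 85.6 g ÷ 12.01 g/mol = 7.127 mol
H: 14.4 g ÷ 1.008 g/mol = 14.29 mol
Ratios (÷ 7.127): C 1.000, H 2.004
≈ 1:2 → CH2
Empirical-formula mass = 14.03 g/mol
n = 85 / 14.03 = 6.06 ≈ 6
Molecular formula = (CH2)×6 = C6H12

C6H12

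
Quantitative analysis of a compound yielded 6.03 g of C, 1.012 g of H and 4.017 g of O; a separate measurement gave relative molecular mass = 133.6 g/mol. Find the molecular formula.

C6H12O3

n(C) = 6.03/12.01 = 0.5021, n(H) = 1.012/1.008 = 1.004, n(O) = 4.017/16.00 = 0.2511
Ratios (÷ 0.2511): C 2.000, H 3.999, O 1.000
→ C2H4O
Empirical-formula mass = 44.05 g/mol
n = 133.6 / 44.05 = 3.03 ≈ 3
Molecular formula = (C2H4O)×3 = C6H12O3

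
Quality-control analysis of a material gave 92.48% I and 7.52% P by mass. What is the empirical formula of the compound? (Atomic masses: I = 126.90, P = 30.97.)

I3P

Assume 100 g: 92.48 g I, 7.52 g P.
I: 92.48 g ÷ 126.90 g/mol = 0.7288 mol
P: 7.52 g ÷ 30.97 g/mol = 0.2428 mol
Smallest is P at 0.2428 mol; normalising gives I 3.001, P 1.000
→ I3P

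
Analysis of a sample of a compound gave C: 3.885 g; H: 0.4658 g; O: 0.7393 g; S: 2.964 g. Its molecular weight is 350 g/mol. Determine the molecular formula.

C14H20O2S4

n(C) = 3.885/12.01 = 0.3235, n(H) = 0.4658/1.008 = 0.4621, n(O) = 0.7393/16.00 = 0.04621, n(S) = 2.964/32.07 = 0.09242
Divide by the smallest (0.04621 mol O): C 7.001, H 10.001, O 1.000, S 2.000
Ratio ≈ 7:10:1:2, so the empirical formula is C7H10OS2
Empirical-formula mass = 174.29 g/mol
n = 350 / 174.29 = 2.01 ≈ 2
Molecular formula = (C7H10OS2)×2 = C14H20O2S4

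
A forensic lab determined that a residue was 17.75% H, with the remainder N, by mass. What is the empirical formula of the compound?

H3N

Assume 100 g: 17.75 g H, 82.25 g N.
Moles — H: 17.75 / 1.008 = 17.61 mol; N: 82.25 / 14.01 = 5.871 mol
Smallest is N at 5.871 mol; normalising gives H 2.999, N 1.000
Ratio ≈ 3:1, so the empirical formula is H3N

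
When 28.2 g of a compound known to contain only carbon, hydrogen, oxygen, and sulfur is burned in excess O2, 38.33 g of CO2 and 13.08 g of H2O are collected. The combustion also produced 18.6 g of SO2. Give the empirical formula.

C6H10O3S2

mol C = 38.33 / 44.01 = 0.8709; mass C = 0.8709 × 12.01 = 10.46 g
mol H = 2 × (13.08 / 18.02) = 1.452; mass H = 1.452 × 1.008 = 1.463 g
mol S = 18.6 / 64.07 = 0.2903; mass S = 9.310 g
mass O = 28.2 − (21.23) = 6.967 g → mol O = 0.4354
Ratios (÷ 0.2903): C 3.000, H 5.001, O 1.500, S 1.000
×2: C 6.00, H 10.00, O 3.00, S 2.00 → C6H10O3S2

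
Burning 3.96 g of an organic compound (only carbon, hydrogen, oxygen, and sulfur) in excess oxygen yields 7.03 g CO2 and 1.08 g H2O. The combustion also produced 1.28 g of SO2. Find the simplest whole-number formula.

mol C = 7.03 / 44.01 = 0.1597; mass C = 0.1597 × 12.01 = 1.918 g
mol H = 2 × (1.08 / 18.02) = 0.1199; mass H = 0.1199 × 1.008 = 0.1208 g
mol S = 1.28 / 64.07 = 0.01998; mass S = 0.6407 g
mass O = 3.96 − (2.680) = 1.280 g → mol O = 0.08000
Divide by the smallest (0.01998 mol S): C 7.996, H 6.000, O 4.005, S 1.000
→ C8H6O4S

C8H6O4S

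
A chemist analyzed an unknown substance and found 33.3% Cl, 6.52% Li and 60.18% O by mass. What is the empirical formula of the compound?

ClLiO4

Assume 100 g: 33.3 g Cl, 6.52 g Li, 60.18 g O.
Moles — Cl: 33.3 / 35.45 = 0.9394 mol; Li: 6.52 / 6.94 = 0.9395 mol; O: 60.18 / 16.00 = 3.761 mol
Ratios (÷ 0.9394): Cl 1.000, Li 1.000, O 4.004
Ratio ≈ 1:1:4, so the empirical formula is ClLiO4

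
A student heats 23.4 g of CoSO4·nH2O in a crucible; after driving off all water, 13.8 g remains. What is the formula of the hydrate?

Mass of water lost = 23.4 − 13.8 = 9.6 g → 9.6 / 18.02 = 0.5327 mol H2O
Molar mass of CoSO4 = 155.00 g/mol → mol CoSO4 = 13.8 / 155.00 = 0.08903
n = 0.5327 / 0.08903 = 5.98 ≈ 6 → CoSO4·6H2O

CoSO4·6H2O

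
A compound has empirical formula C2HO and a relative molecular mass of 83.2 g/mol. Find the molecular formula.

C4H2O2

Empirical-formula mass = 41.03 g/mol
n = 83.2 / 41.03 = 2.03 ≈ 2
Molecular formula = (C2HO)2 = C4H2O2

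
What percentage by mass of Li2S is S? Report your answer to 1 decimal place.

Molar mass = 2(6.94) + 1(32.07) = 45.950 g/mol
Mass of S per mole = 1 × 32.07 = 32.070 g
% S = 32.070 / 45.950 × 100 = 69.8%

69.8%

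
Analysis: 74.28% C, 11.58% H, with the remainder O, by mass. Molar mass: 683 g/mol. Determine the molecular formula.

Assume 100 g: 74.28 g C, 11.58 g H, 14.14 g O.
Moles — C: 74.28 / 12.01 = 6.185 mol; H: 11.58 / 1.008 = 11.49 mol; O: 14.14 / 16.00 = 0.8838 mol
Smallest is O at 0.8838 mol; normalising gives C 6.998, H 12.999, O 1.000
≈ 7:13:1 → C7H13O
Empirical-formula mass = 113.17 g/mol
n = 683 / 113.17 = 6.03 ≈ 6
Molecular formula = (C7H13O)×6 = C42H78O6

C42H78O6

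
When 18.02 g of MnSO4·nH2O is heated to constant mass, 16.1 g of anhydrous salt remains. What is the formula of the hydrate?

Mass of water lost = 18.02 − 16.1 = 1.92 g → 1.92 / 18.02 = 0.1065 mol H2O
Molar mass of MnSO4 = 151.01 g/mol → mol MnSO4 = 16.1 / 151.01 = 0.1066
n = 0.1065 / 0.1066 = 1.00 ≈ 1 → MnSO4·H2O

MnSO4·H2O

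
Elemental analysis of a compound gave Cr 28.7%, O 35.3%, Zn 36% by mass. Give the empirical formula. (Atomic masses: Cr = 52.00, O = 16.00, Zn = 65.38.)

CrO4Zn

Assume 100 g: 28.7 g Cr, 35.3 g O, 36 g Zn.
Moles — Cr: 28.7 / 52.00 = 0.5519 mol; O: 35.3 / 16.00 = 2.206 mol; Zn: 36 / 65.38 = 0.5506 mol
Ratios (÷ 0.5506): Cr 1.002, O 4.007, Zn 1.000
Ratio ≈ 1:4:1, so the empirical formula is CrO4Zn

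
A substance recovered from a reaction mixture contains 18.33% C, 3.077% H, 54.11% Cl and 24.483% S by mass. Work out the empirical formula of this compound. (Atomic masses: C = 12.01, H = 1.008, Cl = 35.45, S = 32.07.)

C2H4Cl2S

Assume 100 g: 18.33 g C, 3.077 g H, 54.11 g Cl, 24.483 g S.
n(C) = 18.33/12.01 = 1.526, n(H) = 3.077/1.008 = 3.053, n(Cl) = 54.11/35.45 = 1.526, n(S) = 24.483/32.07 = 0.7634
Ratios (÷ 0.7634): C 1.999, H 3.999, Cl 1.999, S 1.000
Ratio ≈ 2:4:2:1, so the empirical formula is C2H4Cl2S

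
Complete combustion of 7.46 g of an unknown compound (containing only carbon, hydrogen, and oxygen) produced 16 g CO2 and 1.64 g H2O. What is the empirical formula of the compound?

C2HO

mol C = 16 / 44.01 = 0.3636; mass C = 0.3636 × 12.01 = 4.366 g
mol H = 2 × (1.64 / 18.02) = 0.1820; mass H = 0.1820 × 1.008 = 0.1835 g
mass O = 7.46 − (4.550) = 2.910 g → mol O = 0.1819
Smallest is O at 0.1819 mol; normalising gives C 1.999, H 1.001, O 1.000
Ratio ≈ 2:1:1, so the empirical formula is C2HO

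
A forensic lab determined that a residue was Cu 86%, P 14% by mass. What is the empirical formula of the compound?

Cu3P

Assume 100 g: 86 g Cu, 14 g P.
n(Cu) = 86/63.55 = 1.353, n(P) = 14/30.97 = 0.4521
Ratios (÷ 0.4521): Cu 2.994, P 1.000
Ratio ≈ 3:1, so the empirical formula is Cu3P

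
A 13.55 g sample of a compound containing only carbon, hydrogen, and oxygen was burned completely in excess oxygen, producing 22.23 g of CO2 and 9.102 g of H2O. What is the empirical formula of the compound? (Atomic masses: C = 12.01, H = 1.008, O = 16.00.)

C5H10O4

mol C = 22.23 / 44.01 = 0.5051; mass C = 0.5051 × 12.01 = 6.066 g
mol H = 2 × (9.102 / 18.02) = 1.010; mass H = 1.010 × 1.008 = 1.018 g
mass O = 13.55 − (7.085) = 6.465 g → mol O = 0.4041
Smallest is O at 0.4041 mol; normalising gives C 1.250, H 2.500, O 1.000
Multiply by 4: C 5.00, H 10.00, O 4.00 → C5H10O4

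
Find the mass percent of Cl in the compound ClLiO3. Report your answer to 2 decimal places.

Molar mass = 1(35.45) + 1(6.94) + 3(16.00) = 90.390 g/mol
Mass of Cl per mole = 1 × 35.45 = 35.450 g
% Cl = 35.450 / 90.390 × 100 = 39.22%

39.22%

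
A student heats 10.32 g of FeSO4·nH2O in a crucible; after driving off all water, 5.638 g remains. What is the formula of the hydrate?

FeSO4·7H2O

Mass of water lost = 10.32 − 5.638 = 4.682 g → 4.682 / 18.02 = 0.2598 mol H2O
Molar mass of FeSO4 = 151.92 g/mol → mol FeSO4 = 5.638 / 151.92 = 0.03711
n = 0.2598 / 0.03711 = 7.00 ≈ 7 → FeSO4·7H2O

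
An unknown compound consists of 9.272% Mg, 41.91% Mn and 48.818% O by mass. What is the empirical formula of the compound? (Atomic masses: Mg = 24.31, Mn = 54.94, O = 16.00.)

Assume 100 g: 9.272 g Mg, 41.91 g Mn, 48.818 g O.
n(Mg) = 9.272/24.31 = 0.3814, n(Mn) = 41.91/54.94 = 0.7628, n(O) = 48.818/16.00 = 3.051
Divide by the smallest (0.3814 mol Mg): Mg 1.000, Mn 2.000, O 8.000
→ MgMn2O8

MgMn2O8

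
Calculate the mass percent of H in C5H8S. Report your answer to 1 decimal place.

8.0%

Molar mass = 5(12.01) + 8(1.008) + 1(32.07) = 100.184 g/mol
Mass of H per mole = 8 × 1.008 = 8.064 g
% H = 8.064 / 100.184 × 100 = 8.0%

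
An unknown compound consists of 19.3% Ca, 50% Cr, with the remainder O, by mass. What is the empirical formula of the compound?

CaCr2O4

Assume 100 g: 19.3 g Ca, 50 g Cr, 30.7 g O.
Ca: 19.3 g ÷ 40.08 g/mol = 0.4815 mol
Cr: 50 g ÷ 52.00 g/mol = 0.9615 mol
O: 30.7 g ÷ 16.00 g/mol = 1.919 mol
Ratios (÷ 0.4815): Ca 1.000, Cr 1.997, O 3.985
Ratio ≈ 1:2:4, so the empirical formula is CaCr2O4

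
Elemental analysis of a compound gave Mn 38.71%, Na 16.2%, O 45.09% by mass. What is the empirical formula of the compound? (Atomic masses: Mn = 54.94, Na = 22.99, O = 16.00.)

Assume 100 g: 38.71 g Mn, 16.2 g Na, 45.09 g O.
Moles — Mn: 38.71 / 54.94 = 0.7046 mol; Na: 16.2 / 22.99 = 0.7047 mol; O: 45.09 / 16.00 = 2.818 mol
Smallest is Mn at 0.7046 mol; normalising gives Mn 1.000, Na 1.000, O 4.000
Ratio ≈ 1:1:4, so the empirical formula is MnNaO4

MnNaO4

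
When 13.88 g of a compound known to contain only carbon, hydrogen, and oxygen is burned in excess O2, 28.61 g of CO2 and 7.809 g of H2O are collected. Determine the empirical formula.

C6H8O3

mol C = 28.61 / 44.01 = 0.6501; mass C = 0.6501 × 12.01 = 7.807 g
mol H = 2 × (7.809 / 18.02) = 0.8667; mass H = 0.8667 × 1.008 = 0.8736 g
mass O = 13.88 − (8.681) = 5.199 g → mol O = 0.3249
Divide by the smallest (0.3249 mol O): C 2.001, H 2.667, O 1.000
Multiply by 3: C 6.00, H 8.00, O 3.00 → C6H8O3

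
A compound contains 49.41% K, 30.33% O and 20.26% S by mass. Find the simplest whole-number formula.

Assume 100 g: 49.41 g K, 30.33 g O, 20.26 g S.
Moles — K: 49.41 / 39.10 = 1.264 mol; O: 30.33 / 16.00 = 1.896 mol; S: 20.26 / 32.07 = 0.6317 mol
Smallest is S at 0.6317 mol; normalising gives K 2.000, O 3.001, S 1.000
Ratio ≈ 2:3:1, so the empirical formula is K2O3S

K2O3S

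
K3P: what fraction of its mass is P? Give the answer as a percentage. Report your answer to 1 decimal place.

Molar mass = 3(39.10) + 1(30.97) = 148.270 g/mol
Mass of P per mole = 1 × 30.97 = 30.970 g
% P = 30.970 / 148.270 × 100 = 20.9%

20.9%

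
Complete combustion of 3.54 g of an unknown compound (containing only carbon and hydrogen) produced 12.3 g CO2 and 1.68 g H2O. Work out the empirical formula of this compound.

C3H2

mol C = 12.3 / 44.01 = 0.2795; mass C = 0.2795 × 12.01 = 3.357 g
mol H = 2 × (1.68 / 18.02) = 0.1865; mass H = 0.1865 × 1.008 = 0.1880 g
Ratios (÷ 0.1865): C 1.499, H 1.000
Multiply by 2: C 3.00, H 2.00 → C3H2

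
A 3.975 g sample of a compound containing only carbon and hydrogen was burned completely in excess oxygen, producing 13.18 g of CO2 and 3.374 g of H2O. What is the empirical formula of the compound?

C4H5

mol C = 13.18 / 44.01 = 0.2995; mass C = 0.2995 × 12.01 = 3.597 g
mol H = 2 × (3.374 / 18.02) = 0.3745; mass H = 0.3745 × 1.008 = 0.3775 g
Ratios (÷ 0.2995): C 1.000, H 1.250
×4: C 4.00, H 5.00 → C4H5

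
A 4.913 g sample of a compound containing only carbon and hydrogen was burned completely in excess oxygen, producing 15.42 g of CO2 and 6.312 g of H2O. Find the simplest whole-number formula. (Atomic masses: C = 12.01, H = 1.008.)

CH2

mol C = 15.42 / 44.01 = 0.3504; mass C = 0.3504 × 12.01 = 4.208 g
mol H = 2 × (6.312 / 18.02) = 0.7006; mass H = 0.7006 × 1.008 = 0.7062 g
Divide by the smallest (0.3504 mol C): C 1.000, H 1.999
Ratio ≈ 1:2, so the empirical formula is CH2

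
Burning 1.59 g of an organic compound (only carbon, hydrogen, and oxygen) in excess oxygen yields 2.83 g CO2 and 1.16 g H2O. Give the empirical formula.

C3H6O2

mol C = 2.83 / 44.01 = 0.06430; mass C = 0.06430 × 12.01 = 0.7723 g
mol H = 2 × (1.16 / 18.02) = 0.1287; mass H = 0.1287 × 1.008 = 0.1298 g
mass O = 1.59 − (0.9021) = 0.6879 g → mol O = 0.04300
Divide by the smallest (0.043 mol O): C 1.496, H 2.994, O 1.000
×2: C 2.99, H 5.99, O 2.00 → C3H6O2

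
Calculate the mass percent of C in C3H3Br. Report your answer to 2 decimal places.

Molar mass = 3(12.01) + 3(1.008) + 1(79.90) = 118.954 g/mol
Mass of C per mole = 3 × 12.01 = 36.030 g
% C = 36.030 / 118.954 × 100 = 30.29%

30.29%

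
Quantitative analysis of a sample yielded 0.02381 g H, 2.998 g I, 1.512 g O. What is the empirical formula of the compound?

HIO4

Moles — H: 0.02381 / 1.008 = 0.02362 mol; I: 2.998 / 126.90 = 0.02362 mol; O: 1.512 / 16.00 = 0.0945 mol
Smallest is H at 0.02362 mol; normalising gives H 1.000, I 1.000, O 4.001
→ HIO4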